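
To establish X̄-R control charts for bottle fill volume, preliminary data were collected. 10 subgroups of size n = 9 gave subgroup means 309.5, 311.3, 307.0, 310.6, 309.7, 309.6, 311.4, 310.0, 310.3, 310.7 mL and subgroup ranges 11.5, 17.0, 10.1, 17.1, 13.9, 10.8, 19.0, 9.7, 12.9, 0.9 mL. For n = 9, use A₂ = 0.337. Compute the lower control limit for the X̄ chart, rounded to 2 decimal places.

X̄̄ = (309.5 + 311.3 + 307.0 + 310.6 + 309.7 + 309.6 + 311.4 + 310.0 + 310.3 + 310.7) / 10 = 3100.1000 / 10 = 310.0100
R̄ = (11.5 + 17.0 + 10.1 + 17.1 + 13.9 + 10.8 + 19.0 + 9.7 + 12.9 + 0.9) / 10 = 122.9000 / 10 = 12.2900
LCL = X̄̄ − A₂·R̄ = 310.0100 − 0.337 × 12.2900 = 305.8683

305.87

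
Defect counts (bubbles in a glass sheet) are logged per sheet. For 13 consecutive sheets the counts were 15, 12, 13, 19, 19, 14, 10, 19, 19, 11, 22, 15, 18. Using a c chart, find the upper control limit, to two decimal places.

c̄ = (15 + 12 + 13 + 19 + 19 + 14 + 10 + 19 + 19 + 11 + 22 + 15 + 18) / 13 = 206 / 13 = 15.8462
UCL = c̄ + 3√c̄ = 15.8462 + 3 × √15.8462 = 15.8462 + 3 × 3.9807 = 27.7883

27.79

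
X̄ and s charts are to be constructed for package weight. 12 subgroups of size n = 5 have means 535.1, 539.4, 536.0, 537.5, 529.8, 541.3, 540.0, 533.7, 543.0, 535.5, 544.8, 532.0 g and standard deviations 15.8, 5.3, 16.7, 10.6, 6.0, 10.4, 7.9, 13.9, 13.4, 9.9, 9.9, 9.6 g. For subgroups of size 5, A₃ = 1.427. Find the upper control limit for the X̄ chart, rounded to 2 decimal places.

552.73

X̄̄ = (535.1 + 539.4 + 536.0 + 537.5 + 529.8 + 541.3 + 540.0 + 533.7 + 543.0 + 535.5 + 544.8 + 532.0) / 12 = 537.3417
s̄ = (15.8 + 5.3 + 16.7 + 10.6 + 6.0 + 10.4 + 7.9 + 13.9 + 13.4 + 9.9 + 9.9 + 9.6) / 12 = 10.7833
UCL = X̄̄ + A₃·s̄ = 537.3417 + 1.427 × 10.7833 = 552.7295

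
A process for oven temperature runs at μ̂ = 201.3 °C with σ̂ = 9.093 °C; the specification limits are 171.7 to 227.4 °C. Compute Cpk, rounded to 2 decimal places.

Cpu = (USL − μ̂) / (3σ̂) = (227.4 − 201.3) / (3 × 9.093) = 0.9568; Cpl = (μ̂ − LSL) / (3σ̂) = (201.3 − 171.7) / (3 × 9.093) = 1.0851; Cpk = min(Cpu, Cpl) = 0.9568

0.96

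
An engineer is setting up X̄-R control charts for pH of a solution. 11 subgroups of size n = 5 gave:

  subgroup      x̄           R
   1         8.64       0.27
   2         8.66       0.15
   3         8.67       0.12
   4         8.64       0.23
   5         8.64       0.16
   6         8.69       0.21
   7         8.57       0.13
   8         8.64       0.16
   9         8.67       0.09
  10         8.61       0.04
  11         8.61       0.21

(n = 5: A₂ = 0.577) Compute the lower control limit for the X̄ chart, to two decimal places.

X̄̄ = (8.64 + 8.66 + 8.67 + 8.64 + 8.64 + 8.69 + 8.57 + 8.64 + 8.67 + 8.61 + 8.61) / 11 = 95.0400 / 11 = 8.6400
R̄ = (0.27 + 0.15 + 0.12 + 0.23 + 0.16 + 0.21 + 0.13 + 0.16 + 0.09 + 0.04 + 0.21) / 11 = 1.7700 / 11 = 0.1609
LCL = X̄̄ − A₂·R̄ = 8.6400 − 0.577 × 0.1609 = 8.5472

8.55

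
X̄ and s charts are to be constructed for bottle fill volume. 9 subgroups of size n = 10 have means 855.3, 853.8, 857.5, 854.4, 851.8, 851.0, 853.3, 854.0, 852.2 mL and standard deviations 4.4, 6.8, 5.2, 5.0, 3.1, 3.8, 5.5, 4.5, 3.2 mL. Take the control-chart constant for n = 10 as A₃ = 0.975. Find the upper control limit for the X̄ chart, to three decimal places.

X̄̄ = (855.3 + 853.8 + 857.5 + 854.4 + 851.8 + 851.0 + 853.3 + 854.0 + 852.2) / 9 = 853.7000
s̄ = (4.4 + 6.8 + 5.2 + 5.0 + 3.1 + 3.8 + 5.5 + 4.5 + 3.2) / 9 = 4.6111
UCL = X̄̄ + A₃·s̄ = 853.7000 + 0.975 × 4.6111 = 858.1958

858.196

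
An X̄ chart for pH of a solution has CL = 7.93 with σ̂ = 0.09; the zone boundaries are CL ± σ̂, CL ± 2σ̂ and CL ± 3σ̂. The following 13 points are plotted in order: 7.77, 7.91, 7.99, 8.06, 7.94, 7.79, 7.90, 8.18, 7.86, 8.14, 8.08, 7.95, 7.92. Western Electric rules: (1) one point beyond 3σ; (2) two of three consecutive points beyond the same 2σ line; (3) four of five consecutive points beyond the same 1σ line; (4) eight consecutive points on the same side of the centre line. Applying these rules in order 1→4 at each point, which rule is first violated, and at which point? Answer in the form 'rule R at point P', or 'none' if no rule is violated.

Zone of each point (C = within 1σ̂, B = 1σ̂–2σ̂, A = 2σ̂–3σ̂, * = beyond 3σ̂; sign = side of CL): 1:-B, 2:-C, 3:+C, 4:+B, 5:+C, 6:-B, 7:-C, 8:+A, 9:-C, 10:+A, 11:+B, 12:+C, 13:-C
Rule 2 (two of three consecutive points beyond the same 2σ limit) is satisfied at point 10.

rule 2 at point 10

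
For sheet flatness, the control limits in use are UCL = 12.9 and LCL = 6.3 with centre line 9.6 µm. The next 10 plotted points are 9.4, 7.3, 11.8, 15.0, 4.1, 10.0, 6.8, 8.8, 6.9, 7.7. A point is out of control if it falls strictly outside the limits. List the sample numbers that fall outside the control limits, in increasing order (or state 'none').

4, 5

Compare each point to [6.3, 12.9]: sample 4 = 15.0 > UCL; sample 5 = 4.1 < LCL.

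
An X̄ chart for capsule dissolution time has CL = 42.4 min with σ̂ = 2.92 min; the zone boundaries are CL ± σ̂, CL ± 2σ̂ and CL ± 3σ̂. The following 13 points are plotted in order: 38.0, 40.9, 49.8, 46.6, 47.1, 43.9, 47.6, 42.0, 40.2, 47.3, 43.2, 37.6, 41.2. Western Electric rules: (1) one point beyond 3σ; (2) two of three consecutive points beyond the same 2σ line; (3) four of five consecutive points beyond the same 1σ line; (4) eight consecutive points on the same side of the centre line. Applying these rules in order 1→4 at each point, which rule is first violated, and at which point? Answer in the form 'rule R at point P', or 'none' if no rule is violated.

rule 3 at point 7

Zone of each point (C = within 1σ̂, B = 1σ̂–2σ̂, A = 2σ̂–3σ̂, * = beyond 3σ̂; sign = side of CL): 1:-B, 2:-C, 3:+A, 4:+B, 5:+B, 6:+C, 7:+B, 8:-C, 9:-C, 10:+B, 11:+C, 12:-B, 13:-C
Rule 3 (four of five consecutive points beyond the same 1σ limit) is satisfied at point 7.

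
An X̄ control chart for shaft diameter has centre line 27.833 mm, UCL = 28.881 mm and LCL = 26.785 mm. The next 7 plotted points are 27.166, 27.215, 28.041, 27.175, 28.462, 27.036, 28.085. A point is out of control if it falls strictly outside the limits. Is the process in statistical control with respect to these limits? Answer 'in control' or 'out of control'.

All 7 points lie within [26.785, 28.881].

in control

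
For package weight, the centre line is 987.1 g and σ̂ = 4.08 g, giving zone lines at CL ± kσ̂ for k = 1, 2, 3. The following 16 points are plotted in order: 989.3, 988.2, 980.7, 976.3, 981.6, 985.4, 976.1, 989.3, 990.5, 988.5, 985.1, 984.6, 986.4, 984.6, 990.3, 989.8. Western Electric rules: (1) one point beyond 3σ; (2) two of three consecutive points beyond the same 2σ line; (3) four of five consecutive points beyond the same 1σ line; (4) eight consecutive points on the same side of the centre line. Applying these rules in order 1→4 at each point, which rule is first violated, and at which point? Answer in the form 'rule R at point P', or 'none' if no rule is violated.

Zone of each point (C = within 1σ̂, B = 1σ̂–2σ̂, A = 2σ̂–3σ̂, * = beyond 3σ̂; sign = side of CL): 1:+C, 2:+C, 3:-B, 4:-A, 5:-B, 6:-C, 7:-A, 8:+C, 9:+C, 10:+C, 11:-C, 12:-C, 13:-C, 14:-C, 15:+C, 16:+C
Rule 3 (four of five consecutive points beyond the same 1σ limit) is satisfied at point 7.

rule 3 at point 7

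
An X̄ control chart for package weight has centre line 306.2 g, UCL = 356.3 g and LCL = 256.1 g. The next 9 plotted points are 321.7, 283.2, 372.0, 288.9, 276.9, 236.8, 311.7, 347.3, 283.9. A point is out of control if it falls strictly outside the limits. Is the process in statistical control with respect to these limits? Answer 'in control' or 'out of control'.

out of control

Compare each point to [256.1, 356.3]: sample 3 = 372.0 > UCL; sample 6 = 236.8 < LCL.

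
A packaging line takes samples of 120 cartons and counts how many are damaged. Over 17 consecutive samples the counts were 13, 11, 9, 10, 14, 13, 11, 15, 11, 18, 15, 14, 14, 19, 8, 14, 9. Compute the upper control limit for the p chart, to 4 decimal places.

0.1915

p̄ = Σdᵢ / (k·n) = 218 / (17 × 120) = 0.10686
UCL = p̄ + 3·√(p̄(1−p̄)/n) = 0.10686 + 3 × √(0.10686×0.89314/120) = 0.10686 + 3 × 0.02820 = 0.19147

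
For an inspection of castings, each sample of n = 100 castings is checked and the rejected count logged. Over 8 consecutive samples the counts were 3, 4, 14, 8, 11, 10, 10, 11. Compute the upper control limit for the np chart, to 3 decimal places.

17.406

p̄ = Σdᵢ / (k·n) = 71 / (8 × 100) = 0.08875
UCL = np̄ + 3·√(np̄(1−p̄)) = 8.8750 + 3 × √(8.8750×0.91125) = 8.8750 + 3 × 2.8438 = 17.4065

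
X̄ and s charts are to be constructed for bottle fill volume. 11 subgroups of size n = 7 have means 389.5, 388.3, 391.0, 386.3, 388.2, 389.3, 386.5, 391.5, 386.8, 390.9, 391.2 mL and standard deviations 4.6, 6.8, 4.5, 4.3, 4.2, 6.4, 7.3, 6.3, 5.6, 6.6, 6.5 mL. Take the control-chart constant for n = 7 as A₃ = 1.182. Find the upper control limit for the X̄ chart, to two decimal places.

395.83

X̄̄ = (389.5 + 388.3 + 391.0 + 386.3 + 388.2 + 389.3 + 386.5 + 391.5 + 386.8 + 390.9 + 391.2) / 11 = 389.0455
s̄ = (4.6 + 6.8 + 4.5 + 4.3 + 4.2 + 6.4 + 7.3 + 6.3 + 5.6 + 6.6 + 6.5) / 11 = 5.7364
UCL = X̄̄ + A₃·s̄ = 389.0455 + 1.182 × 5.7364 = 395.8258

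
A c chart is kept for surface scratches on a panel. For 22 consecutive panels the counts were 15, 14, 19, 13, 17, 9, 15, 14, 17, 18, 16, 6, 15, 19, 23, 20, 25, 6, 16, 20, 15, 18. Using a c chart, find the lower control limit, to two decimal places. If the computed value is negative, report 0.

c̄ = (15 + 14 + 19 + 13 + 17 + 9 + 15 + 14 + 17 + 18 + 16 + 6 + 15 + 19 + 23 + 20 + 25 + 6 + 16 + 20 + 15 + 18) / 22 = 350 / 22 = 15.9091
LCL = c̄ − 3√c̄ = 15.9091 − 3 × 3.9886 = 3.9432

3.94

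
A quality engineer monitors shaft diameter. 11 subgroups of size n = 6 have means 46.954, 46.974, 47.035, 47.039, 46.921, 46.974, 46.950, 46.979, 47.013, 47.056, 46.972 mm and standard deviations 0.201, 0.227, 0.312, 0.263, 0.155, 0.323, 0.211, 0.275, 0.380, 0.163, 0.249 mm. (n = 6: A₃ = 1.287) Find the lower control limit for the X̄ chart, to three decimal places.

46.665

X̄̄ = (46.954 + 46.974 + 47.035 + 47.039 + 46.921 + 46.974 + 46.950 + 46.979 + 47.013 + 47.056 + 46.972) / 11 = 46.9879
s̄ = (0.201 + 0.227 + 0.312 + 0.263 + 0.155 + 0.323 + 0.211 + 0.275 + 0.380 + 0.163 + 0.249) / 11 = 0.2508
LCL = X̄̄ − A₃·s̄ = 46.9879 − 1.287 × 0.2508 = 46.6651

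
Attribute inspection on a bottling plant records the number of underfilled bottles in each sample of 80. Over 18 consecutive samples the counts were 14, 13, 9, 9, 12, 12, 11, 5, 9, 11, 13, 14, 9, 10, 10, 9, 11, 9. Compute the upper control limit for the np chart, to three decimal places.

p̄ = Σdᵢ / (k·n) = 190 / (18 × 80) = 0.13194
UCL = np̄ + 3·√(np̄(1−p̄)) = 10.5556 + 3 × √(10.5556×0.86806) = 10.5556 + 3 × 3.0270 = 19.6366

19.637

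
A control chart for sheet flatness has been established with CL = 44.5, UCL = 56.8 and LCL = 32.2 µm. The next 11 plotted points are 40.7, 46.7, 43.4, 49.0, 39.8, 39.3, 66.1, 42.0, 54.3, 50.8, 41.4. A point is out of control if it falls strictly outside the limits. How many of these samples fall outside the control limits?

Compare each point to [32.2, 56.8]: sample 7 = 66.1 > UCL.

1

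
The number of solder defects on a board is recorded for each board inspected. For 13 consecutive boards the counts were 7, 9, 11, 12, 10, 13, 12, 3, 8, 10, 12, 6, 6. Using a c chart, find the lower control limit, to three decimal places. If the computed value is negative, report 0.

c̄ = (7 + 9 + 11 + 12 + 10 + 13 + 12 + 3 + 8 + 10 + 12 + 6 + 6) / 13 = 119 / 13 = 9.1538
LCL = c̄ − 3√c̄ = 9.1538 − 3 × 3.0255 = 0.0772

0.077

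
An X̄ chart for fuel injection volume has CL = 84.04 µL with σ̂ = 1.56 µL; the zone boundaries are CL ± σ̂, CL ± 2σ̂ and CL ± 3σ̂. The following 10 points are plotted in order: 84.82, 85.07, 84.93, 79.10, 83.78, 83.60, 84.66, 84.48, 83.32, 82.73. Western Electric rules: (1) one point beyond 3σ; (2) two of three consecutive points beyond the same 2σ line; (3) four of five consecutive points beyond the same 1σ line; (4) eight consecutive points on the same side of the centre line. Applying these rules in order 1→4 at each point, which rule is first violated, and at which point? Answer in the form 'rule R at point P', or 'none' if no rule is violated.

rule 1 at point 4

Zone of each point (C = within 1σ̂, B = 1σ̂–2σ̂, A = 2σ̂–3σ̂, * = beyond 3σ̂; sign = side of CL): 1:+C, 2:+C, 3:+C, 4:-*, 5:-C, 6:-C, 7:+C, 8:+C, 9:-C, 10:-C
Rule 1 (one point beyond the 3σ limits) is satisfied at point 4.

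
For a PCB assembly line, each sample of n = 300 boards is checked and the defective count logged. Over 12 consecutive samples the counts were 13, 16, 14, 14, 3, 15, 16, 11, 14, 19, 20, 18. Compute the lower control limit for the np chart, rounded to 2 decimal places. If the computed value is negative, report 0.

p̄ = Σdᵢ / (k·n) = 173 / (12 × 300) = 0.04806
LCL = np̄ − 3·√(np̄(1−p̄)) = 14.4167 − 3 × 3.7046 = 3.3029

3.30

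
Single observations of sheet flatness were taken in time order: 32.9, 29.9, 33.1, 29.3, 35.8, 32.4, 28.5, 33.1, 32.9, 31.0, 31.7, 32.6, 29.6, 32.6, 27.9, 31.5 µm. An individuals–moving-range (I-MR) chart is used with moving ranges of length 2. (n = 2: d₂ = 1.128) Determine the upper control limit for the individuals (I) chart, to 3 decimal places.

39.777

X̄ = (32.9 + 29.9 + 33.1 + 29.3 + 35.8 + 32.4 + 28.5 + 33.1 + 32.9 + 31.0 + 31.7 + 32.6 + 29.6 + 32.6 + 27.9 + 31.5) / 16 = 31.5500
Moving ranges: 3.0, 3.2, 3.8, 6.5, 3.4, 3.9, 4.6, 0.2, 1.9, 0.7, 0.9, 3.0, 3.0, 4.7, 3.6; M̄R̄ = 46.4000 / 15 = 3.0933
UCL = X̄ + 3·M̄R̄/d₂ = 31.5500 + 3 × 3.0933 / 1.128 = 39.7770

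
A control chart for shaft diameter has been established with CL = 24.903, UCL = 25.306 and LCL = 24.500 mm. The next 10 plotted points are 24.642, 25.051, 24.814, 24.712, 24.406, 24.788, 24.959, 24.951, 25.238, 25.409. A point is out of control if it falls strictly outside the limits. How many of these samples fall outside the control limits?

Compare each point to [24.500, 25.306]: sample 5 = 24.406 < LCL; sample 10 = 25.409 > UCL.

2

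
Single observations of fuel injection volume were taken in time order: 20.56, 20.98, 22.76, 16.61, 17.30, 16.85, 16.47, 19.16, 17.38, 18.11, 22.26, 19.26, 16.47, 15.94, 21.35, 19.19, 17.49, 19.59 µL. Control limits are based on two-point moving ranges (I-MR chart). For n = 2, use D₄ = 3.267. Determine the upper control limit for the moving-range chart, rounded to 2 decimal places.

7.09

Moving ranges: 0.42, 1.78, 6.15, 0.69, 0.45, 0.38, 2.69, 1.78, 0.73, 4.15, 3.00, 2.79, 0.53, 5.41, 2.16, 1.70, 2.10; M̄R̄ = 36.9100 / 17 = 2.1712
UCL_MR = D₄·M̄R̄ = 3.267 × 2.1712 = 7.0932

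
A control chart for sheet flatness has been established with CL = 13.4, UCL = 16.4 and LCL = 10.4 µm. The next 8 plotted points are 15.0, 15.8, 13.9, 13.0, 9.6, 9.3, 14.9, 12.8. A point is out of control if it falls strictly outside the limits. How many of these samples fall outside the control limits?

2

Compare each point to [10.4, 16.4]: sample 5 = 9.6 < LCL; sample 6 = 9.3 < LCL.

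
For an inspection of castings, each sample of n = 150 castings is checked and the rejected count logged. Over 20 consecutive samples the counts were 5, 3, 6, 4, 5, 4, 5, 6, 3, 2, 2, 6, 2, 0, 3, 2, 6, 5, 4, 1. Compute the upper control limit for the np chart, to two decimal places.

p̄ = Σdᵢ / (k·n) = 74 / (20 × 150) = 0.02467
UCL = np̄ + 3·√(np̄(1−p̄)) = 3.7000 + 3 × √(3.7000×0.97533) = 3.7000 + 3 × 1.8997 = 9.3990

9.40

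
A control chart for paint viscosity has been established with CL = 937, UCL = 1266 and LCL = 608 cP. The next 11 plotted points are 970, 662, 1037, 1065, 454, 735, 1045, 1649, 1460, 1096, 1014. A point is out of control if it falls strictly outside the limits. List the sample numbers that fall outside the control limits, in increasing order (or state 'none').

Compare each point to [608, 1266]: sample 5 = 454 < LCL; sample 8 = 1649 > UCL; sample 9 = 1460 > UCL.

5, 8, 9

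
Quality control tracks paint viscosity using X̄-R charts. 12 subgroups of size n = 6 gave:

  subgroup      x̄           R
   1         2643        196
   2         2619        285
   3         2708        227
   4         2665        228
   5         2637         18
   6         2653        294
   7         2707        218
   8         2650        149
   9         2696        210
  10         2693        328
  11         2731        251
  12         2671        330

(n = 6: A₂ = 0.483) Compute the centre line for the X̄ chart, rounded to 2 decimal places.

X̄̄ = (2643 + 2619 + 2708 + 2665 + 2637 + 2653 + 2707 + 2650 + 2696 + 2693 + 2731 + 2671) / 12 = 32073.0000 / 12 = 2672.7500
CL = X̄̄ = 2672.7500

2672.75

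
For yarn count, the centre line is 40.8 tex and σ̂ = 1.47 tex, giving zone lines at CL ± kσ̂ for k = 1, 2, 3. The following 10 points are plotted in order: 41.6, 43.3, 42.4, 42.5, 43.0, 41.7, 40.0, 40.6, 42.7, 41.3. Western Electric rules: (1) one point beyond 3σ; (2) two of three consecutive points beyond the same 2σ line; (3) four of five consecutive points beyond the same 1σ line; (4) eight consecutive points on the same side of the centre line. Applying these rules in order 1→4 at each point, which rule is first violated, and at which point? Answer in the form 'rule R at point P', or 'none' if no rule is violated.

Zone of each point (C = within 1σ̂, B = 1σ̂–2σ̂, A = 2σ̂–3σ̂, * = beyond 3σ̂; sign = side of CL): 1:+C, 2:+B, 3:+B, 4:+B, 5:+B, 6:+C, 7:-C, 8:-C, 9:+B, 10:+C
Rule 3 (four of five consecutive points beyond the same 1σ limit) is satisfied at point 5.

rule 3 at point 5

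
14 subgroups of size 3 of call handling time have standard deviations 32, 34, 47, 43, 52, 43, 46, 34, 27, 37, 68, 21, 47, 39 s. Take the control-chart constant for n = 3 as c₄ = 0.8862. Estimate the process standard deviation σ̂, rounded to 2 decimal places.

s̄ = (32 + 34 + 47 + 43 + 52 + 43 + 46 + 34 + 27 + 37 + 68 + 21 + 47 + 39) / 14 = 40.7143
σ̂ = s̄ / c₄ = 40.7143 / 0.8862 = 45.9425

45.94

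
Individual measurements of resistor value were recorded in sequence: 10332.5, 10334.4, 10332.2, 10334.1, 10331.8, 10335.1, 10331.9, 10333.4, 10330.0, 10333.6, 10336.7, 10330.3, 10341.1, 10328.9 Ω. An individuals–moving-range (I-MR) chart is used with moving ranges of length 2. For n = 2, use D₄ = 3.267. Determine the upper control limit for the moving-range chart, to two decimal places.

Moving ranges: 1.9, 2.2, 1.9, 2.3, 3.3, 3.2, 1.5, 3.4, 3.6, 3.1, 6.4, 10.8, 12.2; M̄R̄ = 55.8000 / 13 = 4.2923
UCL_MR = D₄·M̄R̄ = 3.267 × 4.2923 = 14.0230

14.02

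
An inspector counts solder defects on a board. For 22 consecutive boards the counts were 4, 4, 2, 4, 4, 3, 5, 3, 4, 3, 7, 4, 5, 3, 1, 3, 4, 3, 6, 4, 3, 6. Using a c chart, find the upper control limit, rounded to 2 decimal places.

9.76

c̄ = (4 + 4 + 2 + 4 + 4 + 3 + 5 + 3 + 4 + 3 + 7 + 4 + 5 + 3 + 1 + 3 + 4 + 3 + 6 + 4 + 3 + 6) / 22 = 85 / 22 = 3.8636
UCL = c̄ + 3√c̄ = 3.8636 + 3 × √3.8636 = 3.8636 + 3 × 1.9656 = 9.7605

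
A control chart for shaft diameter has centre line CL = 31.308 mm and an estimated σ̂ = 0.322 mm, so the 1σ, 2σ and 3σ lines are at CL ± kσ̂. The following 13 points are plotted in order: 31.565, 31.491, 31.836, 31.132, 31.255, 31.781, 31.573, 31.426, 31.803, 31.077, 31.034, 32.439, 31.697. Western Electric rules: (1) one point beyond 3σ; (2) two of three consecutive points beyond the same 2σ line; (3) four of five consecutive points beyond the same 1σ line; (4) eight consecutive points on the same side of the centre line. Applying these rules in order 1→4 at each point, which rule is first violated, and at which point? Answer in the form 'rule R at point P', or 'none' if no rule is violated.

rule 1 at point 12

Zone of each point (C = within 1σ̂, B = 1σ̂–2σ̂, A = 2σ̂–3σ̂, * = beyond 3σ̂; sign = side of CL): 1:+C, 2:+C, 3:+B, 4:-C, 5:-C, 6:+B, 7:+C, 8:+C, 9:+B, 10:-C, 11:-C, 12:+*, 13:+B
Rule 1 (one point beyond the 3σ limits) is satisfied at point 12.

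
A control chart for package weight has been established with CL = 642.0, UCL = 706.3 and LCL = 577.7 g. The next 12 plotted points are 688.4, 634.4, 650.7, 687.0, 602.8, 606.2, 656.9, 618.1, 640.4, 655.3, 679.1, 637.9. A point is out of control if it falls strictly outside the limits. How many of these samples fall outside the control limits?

All 12 points lie within [577.7, 706.3].

0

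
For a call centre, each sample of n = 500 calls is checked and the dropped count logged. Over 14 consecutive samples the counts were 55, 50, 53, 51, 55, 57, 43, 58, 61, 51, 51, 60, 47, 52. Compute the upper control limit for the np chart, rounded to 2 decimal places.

p̄ = Σdᵢ / (k·n) = 744 / (14 × 500) = 0.10629
UCL = np̄ + 3·√(np̄(1−p̄)) = 53.1429 + 3 × √(53.1429×0.89371) = 53.1429 + 3 × 6.8916 = 73.8177

73.82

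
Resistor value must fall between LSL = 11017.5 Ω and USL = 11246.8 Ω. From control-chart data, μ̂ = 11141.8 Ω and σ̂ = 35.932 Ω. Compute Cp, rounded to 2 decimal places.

1.06

Cp = (USL − LSL) / (6σ̂) = (11246.8 − 11017.5) / (6 × 35.932) = 229.3000 / 215.5920 = 1.0636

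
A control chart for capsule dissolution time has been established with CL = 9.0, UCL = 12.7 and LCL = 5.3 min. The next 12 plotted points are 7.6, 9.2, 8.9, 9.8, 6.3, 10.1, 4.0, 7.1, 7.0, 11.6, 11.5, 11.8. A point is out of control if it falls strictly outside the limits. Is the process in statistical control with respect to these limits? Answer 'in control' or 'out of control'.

Compare each point to [5.3, 12.7]: sample 7 = 4.0 < LCL.

out of control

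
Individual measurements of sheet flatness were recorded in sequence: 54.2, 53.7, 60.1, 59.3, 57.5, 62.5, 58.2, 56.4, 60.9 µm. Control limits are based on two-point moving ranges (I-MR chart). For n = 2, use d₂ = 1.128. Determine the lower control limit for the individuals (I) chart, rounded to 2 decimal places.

49.74

X̄ = (54.2 + 53.7 + 60.1 + 59.3 + 57.5 + 62.5 + 58.2 + 56.4 + 60.9) / 9 = 58.0889
Moving ranges: 0.5, 6.4, 0.8, 1.8, 5.0, 4.3, 1.8, 4.5; M̄R̄ = 25.1000 / 8 = 3.1375
LCL = X̄ − 3·M̄R̄/d₂ = 58.0889 − 3 × 3.1375 / 1.128 = 49.7445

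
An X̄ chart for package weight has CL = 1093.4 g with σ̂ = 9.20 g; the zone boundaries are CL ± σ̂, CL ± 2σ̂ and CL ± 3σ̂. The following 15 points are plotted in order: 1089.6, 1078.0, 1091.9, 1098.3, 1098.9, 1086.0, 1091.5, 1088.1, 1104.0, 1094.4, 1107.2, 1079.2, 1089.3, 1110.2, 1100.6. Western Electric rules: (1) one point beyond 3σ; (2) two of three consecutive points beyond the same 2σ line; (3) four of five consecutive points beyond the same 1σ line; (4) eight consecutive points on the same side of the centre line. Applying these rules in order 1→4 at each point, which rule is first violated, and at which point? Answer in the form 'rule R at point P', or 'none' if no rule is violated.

none

Zone of each point (C = within 1σ̂, B = 1σ̂–2σ̂, A = 2σ̂–3σ̂, * = beyond 3σ̂; sign = side of CL): 1:-C, 2:-B, 3:-C, 4:+C, 5:+C, 6:-C, 7:-C, 8:-C, 9:+B, 10:+C, 11:+B, 12:-B, 13:-C, 14:+B, 15:+C
No rule fires across all 15 points.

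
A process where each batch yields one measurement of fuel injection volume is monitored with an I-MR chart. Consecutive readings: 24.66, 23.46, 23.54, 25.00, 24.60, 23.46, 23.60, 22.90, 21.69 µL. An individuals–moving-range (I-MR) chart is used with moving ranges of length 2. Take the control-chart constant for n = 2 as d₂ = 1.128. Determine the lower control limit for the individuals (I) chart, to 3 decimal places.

21.552

X̄ = (24.66 + 23.46 + 23.54 + 25.00 + 24.60 + 23.46 + 23.60 + 22.90 + 21.69) / 9 = 23.6567
Moving ranges: 1.20, 0.08, 1.46, 0.40, 1.14, 0.14, 0.70, 1.21; M̄R̄ = 6.3300 / 8 = 0.7913
LCL = X̄ − 3·M̄R̄/d₂ = 23.6567 − 3 × 0.7913 / 1.128 = 21.5523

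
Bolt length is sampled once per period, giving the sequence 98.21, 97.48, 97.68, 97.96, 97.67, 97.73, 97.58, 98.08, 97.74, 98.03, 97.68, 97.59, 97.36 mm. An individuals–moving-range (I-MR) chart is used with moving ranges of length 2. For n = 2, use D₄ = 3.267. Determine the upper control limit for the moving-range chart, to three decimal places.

Moving ranges: 0.73, 0.20, 0.28, 0.29, 0.06, 0.15, 0.50, 0.34, 0.29, 0.35, 0.09, 0.23; M̄R̄ = 3.5100 / 12 = 0.2925
UCL_MR = D₄·M̄R̄ = 3.267 × 0.2925 = 0.9556

0.956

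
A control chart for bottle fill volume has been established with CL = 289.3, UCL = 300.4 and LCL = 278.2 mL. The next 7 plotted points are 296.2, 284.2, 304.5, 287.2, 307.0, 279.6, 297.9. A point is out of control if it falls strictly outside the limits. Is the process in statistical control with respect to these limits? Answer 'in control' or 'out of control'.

Compare each point to [278.2, 300.4]: sample 3 = 304.5 > UCL; sample 5 = 307.0 > UCL.

out of control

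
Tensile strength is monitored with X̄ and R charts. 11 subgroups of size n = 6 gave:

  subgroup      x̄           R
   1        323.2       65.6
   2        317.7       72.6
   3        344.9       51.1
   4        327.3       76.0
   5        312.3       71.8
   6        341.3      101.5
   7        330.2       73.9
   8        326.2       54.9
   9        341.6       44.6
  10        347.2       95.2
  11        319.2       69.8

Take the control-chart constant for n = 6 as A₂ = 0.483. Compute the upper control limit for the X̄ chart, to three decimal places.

X̄̄ = (323.2 + 317.7 + 344.9 + 327.3 + 312.3 + 341.3 + 330.2 + 326.2 + 341.6 + 347.2 + 319.2) / 11 = 3631.1000 / 11 = 330.1000
R̄ = (65.6 + 72.6 + 51.1 + 76.0 + 71.8 + 101.5 + 73.9 + 54.9 + 44.6 + 95.2 + 69.8) / 11 = 777.0000 / 11 = 70.6364
UCL = X̄̄ + A₂·R̄ = 330.1000 + 0.483 × 70.6364 = 364.2174

364.217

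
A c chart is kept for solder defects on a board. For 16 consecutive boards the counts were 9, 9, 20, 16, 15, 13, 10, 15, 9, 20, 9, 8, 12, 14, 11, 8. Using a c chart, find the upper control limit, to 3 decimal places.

22.928

c̄ = (9 + 9 + 20 + 16 + 15 + 13 + 10 + 15 + 9 + 20 + 9 + 8 + 12 + 14 + 11 + 8) / 16 = 198 / 16 = 12.3750
UCL = c̄ + 3√c̄ = 12.3750 + 3 × √12.3750 = 12.3750 + 3 × 3.5178 = 22.9284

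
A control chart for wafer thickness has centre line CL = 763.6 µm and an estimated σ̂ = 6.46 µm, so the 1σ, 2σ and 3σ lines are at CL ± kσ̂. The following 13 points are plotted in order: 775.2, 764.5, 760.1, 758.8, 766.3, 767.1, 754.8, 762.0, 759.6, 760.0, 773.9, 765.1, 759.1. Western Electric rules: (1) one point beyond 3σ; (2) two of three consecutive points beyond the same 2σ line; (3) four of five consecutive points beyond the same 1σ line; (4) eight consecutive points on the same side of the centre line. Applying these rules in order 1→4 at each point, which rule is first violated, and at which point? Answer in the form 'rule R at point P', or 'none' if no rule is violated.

none

Zone of each point (C = within 1σ̂, B = 1σ̂–2σ̂, A = 2σ̂–3σ̂, * = beyond 3σ̂; sign = side of CL): 1:+B, 2:+C, 3:-C, 4:-C, 5:+C, 6:+C, 7:-B, 8:-C, 9:-C, 10:-C, 11:+B, 12:+C, 13:-C
No rule fires across all 13 points.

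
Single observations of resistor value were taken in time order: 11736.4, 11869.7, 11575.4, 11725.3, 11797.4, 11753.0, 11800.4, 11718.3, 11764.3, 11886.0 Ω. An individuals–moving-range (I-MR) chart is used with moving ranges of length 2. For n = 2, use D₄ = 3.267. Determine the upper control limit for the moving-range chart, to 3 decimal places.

359.806

Moving ranges: 133.3, 294.3, 149.9, 72.1, 44.4, 47.4, 82.1, 46.0, 121.7; M̄R̄ = 991.2000 / 9 = 110.1333
UCL_MR = D₄·M̄R̄ = 3.267 × 110.1333 = 359.8056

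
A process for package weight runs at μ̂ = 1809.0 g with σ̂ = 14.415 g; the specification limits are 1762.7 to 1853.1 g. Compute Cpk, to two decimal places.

Cpu = (USL − μ̂) / (3σ̂) = (1853.1 − 1809.0) / (3 × 14.415) = 1.0198; Cpl = (μ̂ − LSL) / (3σ̂) = (1809.0 − 1762.7) / (3 × 14.415) = 1.0706; Cpk = min(Cpu, Cpl) = 1.0198

1.02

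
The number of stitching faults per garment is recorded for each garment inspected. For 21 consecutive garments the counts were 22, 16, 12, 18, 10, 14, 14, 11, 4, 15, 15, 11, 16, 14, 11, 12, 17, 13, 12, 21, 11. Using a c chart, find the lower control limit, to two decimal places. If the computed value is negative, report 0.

c̄ = (22 + 16 + 12 + 18 + 10 + 14 + 14 + 11 + 4 + 15 + 15 + 11 + 16 + 14 + 11 + 12 + 17 + 13 + 12 + 21 + 11) / 21 = 289 / 21 = 13.7619
LCL = c̄ − 3√c̄ = 13.7619 − 3 × 3.7097 = 2.6328

2.63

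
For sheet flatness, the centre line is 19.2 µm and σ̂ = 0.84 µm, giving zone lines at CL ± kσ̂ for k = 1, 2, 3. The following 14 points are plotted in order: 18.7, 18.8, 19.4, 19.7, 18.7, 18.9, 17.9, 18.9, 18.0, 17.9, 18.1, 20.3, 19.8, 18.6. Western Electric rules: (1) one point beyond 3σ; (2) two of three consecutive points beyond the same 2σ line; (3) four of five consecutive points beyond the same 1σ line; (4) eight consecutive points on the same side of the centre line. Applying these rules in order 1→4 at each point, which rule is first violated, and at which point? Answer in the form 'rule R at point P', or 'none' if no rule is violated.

rule 3 at point 11

Zone of each point (C = within 1σ̂, B = 1σ̂–2σ̂, A = 2σ̂–3σ̂, * = beyond 3σ̂; sign = side of CL): 1:-C, 2:-C, 3:+C, 4:+C, 5:-C, 6:-C, 7:-B, 8:-C, 9:-B, 10:-B, 11:-B, 12:+B, 13:+C, 14:-C
Rule 3 (four of five consecutive points beyond the same 1σ limit) is satisfied at point 11.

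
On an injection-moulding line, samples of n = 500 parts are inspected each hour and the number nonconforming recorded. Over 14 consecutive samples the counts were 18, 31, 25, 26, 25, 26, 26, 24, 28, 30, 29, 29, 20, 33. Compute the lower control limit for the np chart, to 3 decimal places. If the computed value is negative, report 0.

p̄ = Σdᵢ / (k·n) = 370 / (14 × 500) = 0.05286
LCL = np̄ − 3·√(np̄(1−p̄)) = 26.4286 − 3 × 5.0032 = 11.4191

11.419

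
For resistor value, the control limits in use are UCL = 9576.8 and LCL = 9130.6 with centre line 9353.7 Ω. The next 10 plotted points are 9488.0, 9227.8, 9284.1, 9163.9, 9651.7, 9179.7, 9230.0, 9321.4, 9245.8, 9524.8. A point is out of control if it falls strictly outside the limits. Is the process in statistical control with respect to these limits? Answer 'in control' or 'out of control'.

Compare each point to [9130.6, 9576.8]: sample 5 = 9651.7 > UCL.

out of control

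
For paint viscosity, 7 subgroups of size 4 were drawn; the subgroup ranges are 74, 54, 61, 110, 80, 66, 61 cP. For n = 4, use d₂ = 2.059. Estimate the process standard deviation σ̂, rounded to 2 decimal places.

35.11

R̄ = (74 + 54 + 61 + 110 + 80 + 66 + 61) / 7 = 72.2857
σ̂ = R̄ / d₂ = 72.2857 / 2.059 = 35.1072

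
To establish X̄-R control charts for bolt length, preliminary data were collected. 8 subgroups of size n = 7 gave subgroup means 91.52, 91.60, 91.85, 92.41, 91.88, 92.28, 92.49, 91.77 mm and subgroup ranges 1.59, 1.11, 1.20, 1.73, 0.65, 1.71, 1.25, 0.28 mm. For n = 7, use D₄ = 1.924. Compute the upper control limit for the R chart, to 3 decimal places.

2.290

R̄ = (1.59 + 1.11 + 1.20 + 1.73 + 0.65 + 1.71 + 1.25 + 0.28) / 8 = 9.5200 / 8 = 1.1900
UCL_R = D₄·R̄ = 1.924 × 1.1900 = 2.2896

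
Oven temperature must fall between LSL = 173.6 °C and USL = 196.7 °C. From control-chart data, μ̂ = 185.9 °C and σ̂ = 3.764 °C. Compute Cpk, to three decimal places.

0.956

Cpu = (USL − μ̂) / (3σ̂) = (196.7 − 185.9) / (3 × 3.764) = 0.9564; Cpl = (μ̂ − LSL) / (3σ̂) = (185.9 − 173.6) / (3 × 3.764) = 1.0893; Cpk = min(Cpu, Cpl) = 0.9564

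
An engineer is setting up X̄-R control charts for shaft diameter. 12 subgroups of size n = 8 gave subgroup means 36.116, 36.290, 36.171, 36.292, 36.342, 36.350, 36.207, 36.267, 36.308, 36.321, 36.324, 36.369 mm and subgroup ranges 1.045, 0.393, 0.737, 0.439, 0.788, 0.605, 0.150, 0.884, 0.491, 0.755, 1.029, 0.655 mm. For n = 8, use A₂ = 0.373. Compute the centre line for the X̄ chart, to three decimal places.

36.280

X̄̄ = (36.116 + 36.290 + 36.171 + 36.292 + 36.342 + 36.350 + 36.207 + 36.267 + 36.308 + 36.321 + 36.324 + 36.369) / 12 = 435.3570 / 12 = 36.2797
CL = X̄̄ = 36.2797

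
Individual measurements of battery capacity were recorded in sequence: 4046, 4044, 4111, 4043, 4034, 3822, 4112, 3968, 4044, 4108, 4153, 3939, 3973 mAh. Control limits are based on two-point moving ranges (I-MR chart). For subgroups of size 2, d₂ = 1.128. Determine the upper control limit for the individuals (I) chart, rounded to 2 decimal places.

X̄ = (4046 + 4044 + 4111 + 4043 + 4034 + 3822 + 4112 + 3968 + 4044 + 4108 + 4153 + 3939 + 3973) / 13 = 4030.5385
Moving ranges: 2, 67, 68, 9, 212, 290, 144, 76, 64, 45, 214, 34; M̄R̄ = 1225.0000 / 12 = 102.0833
UCL = X̄ + 3·M̄R̄/d₂ = 4030.5385 + 3 × 102.0833 / 1.128 = 4302.0367

4302.04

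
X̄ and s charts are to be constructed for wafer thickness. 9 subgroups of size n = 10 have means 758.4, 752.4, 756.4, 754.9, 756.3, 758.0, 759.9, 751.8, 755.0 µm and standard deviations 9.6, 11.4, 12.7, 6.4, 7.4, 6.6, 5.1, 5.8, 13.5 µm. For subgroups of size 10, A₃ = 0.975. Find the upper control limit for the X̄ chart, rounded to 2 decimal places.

764.40

X̄̄ = (758.4 + 752.4 + 756.4 + 754.9 + 756.3 + 758.0 + 759.9 + 751.8 + 755.0) / 9 = 755.9000
s̄ = (9.6 + 11.4 + 12.7 + 6.4 + 7.4 + 6.6 + 5.1 + 5.8 + 13.5) / 9 = 8.7222
UCL = X̄̄ + A₃·s̄ = 755.9000 + 0.975 × 8.7222 = 764.4042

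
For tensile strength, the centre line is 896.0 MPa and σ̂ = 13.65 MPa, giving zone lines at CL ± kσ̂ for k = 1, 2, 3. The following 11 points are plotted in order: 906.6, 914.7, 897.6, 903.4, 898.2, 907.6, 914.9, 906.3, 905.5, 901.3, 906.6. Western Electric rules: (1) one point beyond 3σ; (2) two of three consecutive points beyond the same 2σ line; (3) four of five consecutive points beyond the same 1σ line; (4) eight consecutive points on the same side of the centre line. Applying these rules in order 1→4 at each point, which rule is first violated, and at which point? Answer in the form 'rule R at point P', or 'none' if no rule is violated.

rule 4 at point 8

Zone of each point (C = within 1σ̂, B = 1σ̂–2σ̂, A = 2σ̂–3σ̂, * = beyond 3σ̂; sign = side of CL): 1:+C, 2:+B, 3:+C, 4:+C, 5:+C, 6:+C, 7:+B, 8:+C, 9:+C, 10:+C, 11:+C
Rule 4 (eight consecutive points on the same side of the centre line) is satisfied at point 8.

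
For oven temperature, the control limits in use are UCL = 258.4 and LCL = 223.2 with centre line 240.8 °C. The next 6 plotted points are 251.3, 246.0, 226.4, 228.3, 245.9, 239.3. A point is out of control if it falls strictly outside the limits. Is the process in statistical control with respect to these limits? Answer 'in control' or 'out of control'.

in control

All 6 points lie within [223.2, 258.4].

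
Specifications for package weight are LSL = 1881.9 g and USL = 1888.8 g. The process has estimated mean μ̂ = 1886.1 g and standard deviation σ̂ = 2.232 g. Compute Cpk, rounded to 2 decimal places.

0.40

Cpu = (USL − μ̂) / (3σ̂) = (1888.8 − 1886.1) / (3 × 2.232) = 0.4032; Cpl = (μ̂ − LSL) / (3σ̂) = (1886.1 − 1881.9) / (3 × 2.232) = 0.6272; Cpk = min(Cpu, Cpl) = 0.4032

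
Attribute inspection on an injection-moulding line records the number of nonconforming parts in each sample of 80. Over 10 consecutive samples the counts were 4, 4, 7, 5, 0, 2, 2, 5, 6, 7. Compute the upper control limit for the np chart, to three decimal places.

10.185

p̄ = Σdᵢ / (k·n) = 42 / (10 × 80) = 0.05250
UCL = np̄ + 3·√(np̄(1−p̄)) = 4.2000 + 3 × √(4.2000×0.94750) = 4.2000 + 3 × 1.9949 = 10.1846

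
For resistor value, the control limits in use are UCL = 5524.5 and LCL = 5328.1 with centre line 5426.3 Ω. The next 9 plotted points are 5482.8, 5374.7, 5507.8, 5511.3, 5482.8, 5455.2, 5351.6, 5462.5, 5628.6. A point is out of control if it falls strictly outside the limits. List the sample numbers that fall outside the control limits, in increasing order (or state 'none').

9

Compare each point to [5328.1, 5524.5]: sample 9 = 5628.6 > UCL.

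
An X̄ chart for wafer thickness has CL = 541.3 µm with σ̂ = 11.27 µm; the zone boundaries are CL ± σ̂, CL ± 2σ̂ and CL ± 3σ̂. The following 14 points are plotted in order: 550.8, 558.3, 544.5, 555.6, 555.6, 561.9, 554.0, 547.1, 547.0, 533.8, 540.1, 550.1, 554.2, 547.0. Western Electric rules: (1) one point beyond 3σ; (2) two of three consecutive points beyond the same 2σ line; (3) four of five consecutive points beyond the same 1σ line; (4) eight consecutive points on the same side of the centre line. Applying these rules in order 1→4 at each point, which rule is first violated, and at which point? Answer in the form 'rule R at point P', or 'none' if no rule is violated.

Zone of each point (C = within 1σ̂, B = 1σ̂–2σ̂, A = 2σ̂–3σ̂, * = beyond 3σ̂; sign = side of CL): 1:+C, 2:+B, 3:+C, 4:+B, 5:+B, 6:+B, 7:+B, 8:+C, 9:+C, 10:-C, 11:-C, 12:+C, 13:+B, 14:+C
Rule 3 (four of five consecutive points beyond the same 1σ limit) is satisfied at point 6.

rule 3 at point 6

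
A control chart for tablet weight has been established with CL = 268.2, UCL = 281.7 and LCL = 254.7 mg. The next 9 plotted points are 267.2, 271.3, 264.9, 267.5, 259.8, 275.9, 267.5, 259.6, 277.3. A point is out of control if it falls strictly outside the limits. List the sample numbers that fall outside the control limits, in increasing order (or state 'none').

none

All 9 points lie within [254.7, 281.7].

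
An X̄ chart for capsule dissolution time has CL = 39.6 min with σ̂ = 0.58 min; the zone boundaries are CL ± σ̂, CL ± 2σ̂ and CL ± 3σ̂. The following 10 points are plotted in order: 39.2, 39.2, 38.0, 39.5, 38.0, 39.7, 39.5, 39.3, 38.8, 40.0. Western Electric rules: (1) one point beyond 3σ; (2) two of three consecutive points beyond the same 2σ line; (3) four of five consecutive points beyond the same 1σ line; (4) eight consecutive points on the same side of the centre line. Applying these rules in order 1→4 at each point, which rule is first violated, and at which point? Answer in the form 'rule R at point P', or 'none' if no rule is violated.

rule 2 at point 5

Zone of each point (C = within 1σ̂, B = 1σ̂–2σ̂, A = 2σ̂–3σ̂, * = beyond 3σ̂; sign = side of CL): 1:-C, 2:-C, 3:-A, 4:-C, 5:-A, 6:+C, 7:-C, 8:-C, 9:-B, 10:+C
Rule 2 (two of three consecutive points beyond the same 2σ limit) is satisfied at point 5.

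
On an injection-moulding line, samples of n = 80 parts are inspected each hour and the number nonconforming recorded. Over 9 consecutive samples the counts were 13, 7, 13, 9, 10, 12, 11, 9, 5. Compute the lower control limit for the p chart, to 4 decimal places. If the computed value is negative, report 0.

p̄ = Σdᵢ / (k·n) = 89 / (9 × 80) = 0.12361
LCL = p̄ − 3·√(p̄(1−p̄)/n) = 0.12361 − 3 × 0.03680 = 0.01322

0.0132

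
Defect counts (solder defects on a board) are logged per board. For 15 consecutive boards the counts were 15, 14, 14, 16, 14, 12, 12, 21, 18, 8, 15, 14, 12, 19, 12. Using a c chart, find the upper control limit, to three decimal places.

c̄ = (15 + 14 + 14 + 16 + 14 + 12 + 12 + 21 + 18 + 8 + 15 + 14 + 12 + 19 + 12) / 15 = 216 / 15 = 14.4000
UCL = c̄ + 3√c̄ = 14.4000 + 3 × √14.4000 = 14.4000 + 3 × 3.7947 = 25.7842

25.784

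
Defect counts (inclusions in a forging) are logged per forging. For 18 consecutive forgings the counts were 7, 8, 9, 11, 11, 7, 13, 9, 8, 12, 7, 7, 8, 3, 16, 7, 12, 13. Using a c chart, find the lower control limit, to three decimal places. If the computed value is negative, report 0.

c̄ = (7 + 8 + 9 + 11 + 11 + 7 + 13 + 9 + 8 + 12 + 7 + 7 + 8 + 3 + 16 + 7 + 12 + 13) / 18 = 168 / 18 = 9.3333
LCL = c̄ − 3√c̄ = 9.3333 − 3 × 3.0551 = 0.1682

0.168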